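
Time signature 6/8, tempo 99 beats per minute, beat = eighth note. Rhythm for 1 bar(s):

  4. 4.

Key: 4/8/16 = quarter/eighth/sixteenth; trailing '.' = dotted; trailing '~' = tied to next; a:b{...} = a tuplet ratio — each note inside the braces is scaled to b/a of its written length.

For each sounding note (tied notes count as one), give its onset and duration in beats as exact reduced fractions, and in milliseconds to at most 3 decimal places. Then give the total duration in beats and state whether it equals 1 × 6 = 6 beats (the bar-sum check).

1) 0.0ms=0b +1818.182ms=3b
2) 1818.182ms=3b +1818.182ms=3b
Σ=6b of 6 (99bpm 6/8) — PASS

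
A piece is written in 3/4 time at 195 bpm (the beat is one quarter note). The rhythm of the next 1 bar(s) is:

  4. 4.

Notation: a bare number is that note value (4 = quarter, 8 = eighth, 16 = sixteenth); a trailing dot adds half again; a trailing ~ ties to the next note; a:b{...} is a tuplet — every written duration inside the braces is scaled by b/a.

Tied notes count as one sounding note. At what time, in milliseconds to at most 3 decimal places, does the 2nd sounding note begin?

note 2 onset = 3/2b = 461.538ms

1. 0.0ms @ 0 + 461.538ms (3/2)
2. 461.538ms @ 3/2 + 461.538ms (3/2)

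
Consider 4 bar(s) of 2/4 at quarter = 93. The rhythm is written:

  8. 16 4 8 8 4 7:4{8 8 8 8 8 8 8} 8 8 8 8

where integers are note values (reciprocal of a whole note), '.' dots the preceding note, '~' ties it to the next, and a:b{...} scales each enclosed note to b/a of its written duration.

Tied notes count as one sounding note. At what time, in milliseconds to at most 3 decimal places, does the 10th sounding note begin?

1. 0.0ms @ 0 + 483.871ms (3/4)
2. 483.871ms @ 3/4 + 161.29ms (1/4)
3. 645.161ms @ 1 + 645.161ms (1)
4. 1290.323ms @ 2 + 322.581ms (1/2)
5. 1612.903ms @ 5/2 + 322.581ms (1/2)
6. 1935.484ms @ 3 + 645.161ms (1)
7. 2580.645ms @ 4 + 184.332ms (2/7)
8. 2764.977ms @ 30/7 + 184.332ms (2/7)
9. 2949.309ms @ 32/7 + 184.332ms (2/7)
10. 3133.641ms @ 34/7 + 184.332ms (2/7)
11. 3317.972ms @ 36/7 + 184.332ms (2/7)
12. 3502.304ms @ 38/7 + 184.332ms (2/7)
13. 3686.636ms @ 40/7 + 184.332ms (2/7)
14. 3870.968ms @ 6 + 322.581ms (1/2)
15. 4193.548ms @ 13/2 + 322.581ms (1/2)
16. 4516.129ms @ 7 + 322.581ms (1/2)
17. 4838.71ms @ 15/2 + 322.581ms (1/2)

note 10 onset = 34/7b = 3133.641ms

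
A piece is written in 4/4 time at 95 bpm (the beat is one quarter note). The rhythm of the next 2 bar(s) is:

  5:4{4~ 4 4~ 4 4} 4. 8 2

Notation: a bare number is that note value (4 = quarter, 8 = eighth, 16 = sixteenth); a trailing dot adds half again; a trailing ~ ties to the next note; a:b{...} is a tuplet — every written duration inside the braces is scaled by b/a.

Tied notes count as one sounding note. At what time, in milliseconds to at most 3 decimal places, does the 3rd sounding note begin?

1. 0.0ms @ 0 + 1010.526ms (8/5)
2. 1010.526ms @ 8/5 + 1010.526ms (8/5)
3. 2021.053ms @ 16/5 + 505.263ms (4/5)
4. 2526.316ms @ 4 + 947.368ms (3/2)
5. 3473.684ms @ 11/2 + 315.789ms (1/2)
6. 3789.474ms @ 6 + 1263.158ms (2)

note 3 onset = 16/5b = 2021.053ms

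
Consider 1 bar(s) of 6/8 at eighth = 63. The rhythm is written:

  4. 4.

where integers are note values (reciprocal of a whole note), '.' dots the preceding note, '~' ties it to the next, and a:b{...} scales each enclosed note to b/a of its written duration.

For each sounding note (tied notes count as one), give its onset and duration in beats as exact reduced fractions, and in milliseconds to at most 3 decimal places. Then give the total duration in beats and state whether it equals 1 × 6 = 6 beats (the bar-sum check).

1) 0.0ms=0b +2857.143ms=3b
2) 2857.143ms=3b +2857.143ms=3b
Σ=6b of 6 (63bpm 6/8) — PASS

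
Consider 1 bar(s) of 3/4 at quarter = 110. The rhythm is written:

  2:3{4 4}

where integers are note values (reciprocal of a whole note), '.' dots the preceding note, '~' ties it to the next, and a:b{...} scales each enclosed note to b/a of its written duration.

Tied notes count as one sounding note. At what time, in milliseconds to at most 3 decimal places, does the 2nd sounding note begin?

1. 0.0ms @ 0 + 818.182ms (3/2)
2. 818.182ms @ 3/2 + 818.182ms (3/2)

note 2 onset = 3/2b = 818.182ms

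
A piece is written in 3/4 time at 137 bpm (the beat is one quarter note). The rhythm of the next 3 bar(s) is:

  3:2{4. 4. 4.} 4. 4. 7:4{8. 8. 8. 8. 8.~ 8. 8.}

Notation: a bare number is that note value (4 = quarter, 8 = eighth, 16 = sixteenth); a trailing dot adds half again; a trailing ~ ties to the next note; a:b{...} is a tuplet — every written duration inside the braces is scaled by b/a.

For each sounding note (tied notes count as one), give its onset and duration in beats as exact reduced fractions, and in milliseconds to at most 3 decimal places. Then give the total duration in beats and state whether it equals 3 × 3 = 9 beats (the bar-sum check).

1) 0.0ms=0b +437.956ms=1b
2) 437.956ms=1b +437.956ms=1b
3) 875.912ms=2b +437.956ms=1b
4) 1313.869ms=3b +656.934ms=3/2b
5) 1970.803ms=9/2b +656.934ms=3/2b
6) 2627.737ms=6b +187.696ms=3/7b
7) 2815.433ms=45/7b +187.696ms=3/7b
8) 3003.128ms=48/7b +187.696ms=3/7b
9) 3190.824ms=51/7b +187.696ms=3/7b
10) 3378.519ms=54/7b +375.391ms=6/7b
11) 3753.91ms=60/7b +187.696ms=3/7b
Σ=9b of 9 (137bpm 3/4) — PASS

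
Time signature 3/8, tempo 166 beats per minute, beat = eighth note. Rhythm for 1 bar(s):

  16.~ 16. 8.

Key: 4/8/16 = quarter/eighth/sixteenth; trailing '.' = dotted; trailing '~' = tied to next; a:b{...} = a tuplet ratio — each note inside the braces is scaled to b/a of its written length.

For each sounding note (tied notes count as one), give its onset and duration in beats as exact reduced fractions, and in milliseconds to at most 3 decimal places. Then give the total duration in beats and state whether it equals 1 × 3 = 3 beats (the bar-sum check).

1) 0.0ms=0b +542.169ms=3/2b
2) 542.169ms=3/2b +542.169ms=3/2b
Σ=3b of 3 (166bpm 3/8) — PASS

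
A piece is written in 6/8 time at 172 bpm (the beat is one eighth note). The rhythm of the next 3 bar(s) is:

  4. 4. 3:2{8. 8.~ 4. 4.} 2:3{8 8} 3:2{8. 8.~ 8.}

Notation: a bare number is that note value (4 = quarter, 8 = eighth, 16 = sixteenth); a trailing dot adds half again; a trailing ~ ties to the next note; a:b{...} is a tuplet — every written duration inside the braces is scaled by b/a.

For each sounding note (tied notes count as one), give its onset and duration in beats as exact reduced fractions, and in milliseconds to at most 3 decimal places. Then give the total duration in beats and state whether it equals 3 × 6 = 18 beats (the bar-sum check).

1) 0.0ms=0b +1046.512ms=3b
2) 1046.512ms=3b +1046.512ms=3b
3) 2093.023ms=6b +348.837ms=1b
4) 2441.86ms=7b +1046.512ms=3b
5) 3488.372ms=10b +697.674ms=2b
6) 4186.047ms=12b +523.256ms=3/2b
7) 4709.302ms=27/2b +523.256ms=3/2b
8) 5232.558ms=15b +348.837ms=1b
9) 5581.395ms=16b +697.674ms=2b
Σ=18b of 18 (172bpm 6/8) — PASS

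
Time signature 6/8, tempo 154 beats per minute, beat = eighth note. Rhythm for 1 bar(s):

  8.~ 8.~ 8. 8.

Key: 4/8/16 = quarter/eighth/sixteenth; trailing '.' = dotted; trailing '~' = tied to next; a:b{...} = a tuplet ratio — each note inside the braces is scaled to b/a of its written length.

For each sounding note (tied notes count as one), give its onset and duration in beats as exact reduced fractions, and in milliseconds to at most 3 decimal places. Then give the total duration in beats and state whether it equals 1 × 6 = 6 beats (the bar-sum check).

1) 0.0ms=0b +1753.247ms=9/2b
2) 1753.247ms=9/2b +584.416ms=3/2b
Σ=6b of 6 (154bpm 6/8) — PASS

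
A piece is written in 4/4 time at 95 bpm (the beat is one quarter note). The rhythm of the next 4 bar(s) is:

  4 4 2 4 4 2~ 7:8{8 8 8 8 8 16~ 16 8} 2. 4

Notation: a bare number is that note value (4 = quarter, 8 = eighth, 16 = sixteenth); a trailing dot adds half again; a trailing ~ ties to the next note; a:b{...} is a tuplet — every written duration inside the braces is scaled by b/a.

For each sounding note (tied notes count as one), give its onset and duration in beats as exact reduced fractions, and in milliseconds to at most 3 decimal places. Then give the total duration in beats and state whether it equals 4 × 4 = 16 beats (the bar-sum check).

1) 0.0ms=0b +631.579ms=1b
2) 631.579ms=1b +631.579ms=1b
3) 1263.158ms=2b +1263.158ms=2b
4) 2526.316ms=4b +631.579ms=1b
5) 3157.895ms=5b +631.579ms=1b
6) 3789.474ms=6b +1624.06ms=18/7b
7) 5413.534ms=60/7b +360.902ms=4/7b
8) 5774.436ms=64/7b +360.902ms=4/7b
9) 6135.338ms=68/7b +360.902ms=4/7b
10) 6496.241ms=72/7b +360.902ms=4/7b
11) 6857.143ms=76/7b +360.902ms=4/7b
12) 7218.045ms=80/7b +360.902ms=4/7b
13) 7578.947ms=12b +1894.737ms=3b
14) 9473.684ms=15b +631.579ms=1b
Σ=16b of 16 (95bpm 4/4) — PASS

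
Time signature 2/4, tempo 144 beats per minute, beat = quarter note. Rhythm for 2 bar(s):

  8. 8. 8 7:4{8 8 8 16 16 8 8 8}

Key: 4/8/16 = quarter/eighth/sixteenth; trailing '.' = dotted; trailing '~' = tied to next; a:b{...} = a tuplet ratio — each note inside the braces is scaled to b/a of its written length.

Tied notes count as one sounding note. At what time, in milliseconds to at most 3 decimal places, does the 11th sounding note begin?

1. 0.0ms @ 0 + 312.5ms (3/4)
2. 312.5ms @ 3/4 + 312.5ms (3/4)
3. 625.0ms @ 3/2 + 208.333ms (1/2)
4. 833.333ms @ 2 + 119.048ms (2/7)
5. 952.381ms @ 16/7 + 119.048ms (2/7)
6. 1071.429ms @ 18/7 + 119.048ms (2/7)
7. 1190.476ms @ 20/7 + 59.524ms (1/7)
8. 1250.0ms @ 3 + 59.524ms (1/7)
9. 1309.524ms @ 22/7 + 119.048ms (2/7)
10. 1428.571ms @ 24/7 + 119.048ms (2/7)
11. 1547.619ms @ 26/7 + 119.048ms (2/7)

note 11 onset = 26/7b = 1547.619ms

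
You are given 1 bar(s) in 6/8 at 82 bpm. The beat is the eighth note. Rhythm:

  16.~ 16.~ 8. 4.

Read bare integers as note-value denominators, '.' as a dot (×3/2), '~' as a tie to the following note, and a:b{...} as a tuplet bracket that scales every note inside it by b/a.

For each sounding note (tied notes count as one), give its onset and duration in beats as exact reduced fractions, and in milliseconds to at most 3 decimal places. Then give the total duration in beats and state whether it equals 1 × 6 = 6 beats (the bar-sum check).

1) 0.0ms=0b +2195.122ms=3b
2) 2195.122ms=3b +2195.122ms=3b
Σ=6b of 6 (82bpm 6/8) — PASS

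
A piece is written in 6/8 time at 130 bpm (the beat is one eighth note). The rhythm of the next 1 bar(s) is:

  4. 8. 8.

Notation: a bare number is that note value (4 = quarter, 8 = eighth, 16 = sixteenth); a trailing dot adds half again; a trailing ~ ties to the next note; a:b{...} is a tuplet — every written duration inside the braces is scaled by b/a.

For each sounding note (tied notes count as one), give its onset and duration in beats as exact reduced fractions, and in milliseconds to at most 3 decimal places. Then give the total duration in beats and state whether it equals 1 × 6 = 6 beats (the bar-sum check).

1) 0.0ms=0b +1384.615ms=3b
2) 1384.615ms=3b +692.308ms=3/2b
3) 2076.923ms=9/2b +692.308ms=3/2b
Σ=6b of 6 (130bpm 6/8) — PASS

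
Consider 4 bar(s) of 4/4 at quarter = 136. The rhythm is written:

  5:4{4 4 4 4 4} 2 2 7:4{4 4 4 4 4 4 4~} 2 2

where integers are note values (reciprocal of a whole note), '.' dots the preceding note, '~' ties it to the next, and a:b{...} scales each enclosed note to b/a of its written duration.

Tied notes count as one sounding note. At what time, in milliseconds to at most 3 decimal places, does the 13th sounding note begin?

note 13 onset = 76/7b = 4789.916ms

1. 0.0ms @ 0 + 352.941ms (4/5)
2. 352.941ms @ 4/5 + 352.941ms (4/5)
3. 705.882ms @ 8/5 + 352.941ms (4/5)
4. 1058.824ms @ 12/5 + 352.941ms (4/5)
5. 1411.765ms @ 16/5 + 352.941ms (4/5)
6. 1764.706ms @ 4 + 882.353ms (2)
7. 2647.059ms @ 6 + 882.353ms (2)
8. 3529.412ms @ 8 + 252.101ms (4/7)
9. 3781.513ms @ 60/7 + 252.101ms (4/7)
10. 4033.613ms @ 64/7 + 252.101ms (4/7)
11. 4285.714ms @ 68/7 + 252.101ms (4/7)
12. 4537.815ms @ 72/7 + 252.101ms (4/7)
13. 4789.916ms @ 76/7 + 252.101ms (4/7)
14. 5042.017ms @ 80/7 + 1134.454ms (18/7)
15. 6176.471ms @ 14 + 882.353ms (2)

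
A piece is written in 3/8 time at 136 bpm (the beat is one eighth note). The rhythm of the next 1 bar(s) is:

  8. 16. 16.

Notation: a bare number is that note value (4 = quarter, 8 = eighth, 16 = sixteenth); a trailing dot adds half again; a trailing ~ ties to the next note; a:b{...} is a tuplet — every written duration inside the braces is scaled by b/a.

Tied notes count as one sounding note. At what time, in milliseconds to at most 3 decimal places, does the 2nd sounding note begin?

note 2 onset = 3/2b = 661.765ms

1. 0.0ms @ 0 + 661.765ms (3/2)
2. 661.765ms @ 3/2 + 330.882ms (3/4)
3. 992.647ms @ 9/4 + 330.882ms (3/4)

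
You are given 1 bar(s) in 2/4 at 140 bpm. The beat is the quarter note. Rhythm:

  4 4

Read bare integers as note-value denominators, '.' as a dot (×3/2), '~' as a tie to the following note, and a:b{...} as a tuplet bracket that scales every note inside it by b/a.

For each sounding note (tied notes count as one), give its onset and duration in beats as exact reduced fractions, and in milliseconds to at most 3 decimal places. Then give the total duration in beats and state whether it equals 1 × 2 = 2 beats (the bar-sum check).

1) 0.0ms=0b +428.571ms=1b
2) 428.571ms=1b +428.571ms=1b
Σ=2b of 2 (140bpm 2/4) — PASS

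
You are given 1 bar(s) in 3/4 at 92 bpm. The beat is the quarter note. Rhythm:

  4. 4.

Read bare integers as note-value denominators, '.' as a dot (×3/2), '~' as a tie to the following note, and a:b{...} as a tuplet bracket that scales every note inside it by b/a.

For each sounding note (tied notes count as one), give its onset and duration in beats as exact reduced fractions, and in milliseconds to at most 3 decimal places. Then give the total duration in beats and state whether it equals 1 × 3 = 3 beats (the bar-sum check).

1) 0.0ms=0b +978.261ms=3/2b
2) 978.261ms=3/2b +978.261ms=3/2b
Σ=3b of 3 (92bpm 3/4) — PASS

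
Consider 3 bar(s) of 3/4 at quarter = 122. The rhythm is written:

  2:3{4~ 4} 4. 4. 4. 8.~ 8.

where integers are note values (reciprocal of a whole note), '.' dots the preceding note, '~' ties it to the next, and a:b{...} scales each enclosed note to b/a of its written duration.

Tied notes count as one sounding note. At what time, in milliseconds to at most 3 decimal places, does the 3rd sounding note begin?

note 3 onset = 9/2b = 2213.115ms

1. 0.0ms @ 0 + 1475.41ms (3)
2. 1475.41ms @ 3 + 737.705ms (3/2)
3. 2213.115ms @ 9/2 + 737.705ms (3/2)
4. 2950.82ms @ 6 + 737.705ms (3/2)
5. 3688.525ms @ 15/2 + 737.705ms (3/2)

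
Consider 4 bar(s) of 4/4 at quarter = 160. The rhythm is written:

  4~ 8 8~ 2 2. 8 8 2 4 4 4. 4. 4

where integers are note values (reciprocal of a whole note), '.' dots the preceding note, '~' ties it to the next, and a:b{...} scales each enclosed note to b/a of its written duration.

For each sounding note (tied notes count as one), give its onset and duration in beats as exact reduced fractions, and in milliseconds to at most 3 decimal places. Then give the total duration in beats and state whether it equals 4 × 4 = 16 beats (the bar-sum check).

1) 0.0ms=0b +562.5ms=3/2b
2) 562.5ms=3/2b +937.5ms=5/2b
3) 1500.0ms=4b +1125.0ms=3b
4) 2625.0ms=7b +187.5ms=1/2b
5) 2812.5ms=15/2b +187.5ms=1/2b
6) 3000.0ms=8b +750.0ms=2b
7) 3750.0ms=10b +375.0ms=1b
8) 4125.0ms=11b +375.0ms=1b
9) 4500.0ms=12b +562.5ms=3/2b
10) 5062.5ms=27/2b +562.5ms=3/2b
11) 5625.0ms=15b +375.0ms=1b
Σ=16b of 16 (160bpm 4/4) — PASS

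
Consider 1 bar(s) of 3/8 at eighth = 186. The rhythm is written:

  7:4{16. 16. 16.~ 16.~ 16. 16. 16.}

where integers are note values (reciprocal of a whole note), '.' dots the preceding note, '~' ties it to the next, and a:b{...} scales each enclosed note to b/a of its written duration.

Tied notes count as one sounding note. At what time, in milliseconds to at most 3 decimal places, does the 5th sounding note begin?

note 5 onset = 18/7b = 829.493ms

1. 0.0ms @ 0 + 138.249ms (3/7)
2. 138.249ms @ 3/7 + 138.249ms (3/7)
3. 276.498ms @ 6/7 + 414.747ms (9/7)
4. 691.244ms @ 15/7 + 138.249ms (3/7)
5. 829.493ms @ 18/7 + 138.249ms (3/7)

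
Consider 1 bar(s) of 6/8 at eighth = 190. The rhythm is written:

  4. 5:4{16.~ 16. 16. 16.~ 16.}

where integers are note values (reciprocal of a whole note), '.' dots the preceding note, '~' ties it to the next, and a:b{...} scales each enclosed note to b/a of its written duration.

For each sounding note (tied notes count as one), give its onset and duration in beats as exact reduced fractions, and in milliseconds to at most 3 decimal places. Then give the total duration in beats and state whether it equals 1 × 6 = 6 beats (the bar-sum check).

1) 0.0ms=0b +947.368ms=3b
2) 947.368ms=3b +378.947ms=6/5b
3) 1326.316ms=21/5b +189.474ms=3/5b
4) 1515.789ms=24/5b +378.947ms=6/5b
Σ=6b of 6 (190bpm 6/8) — PASS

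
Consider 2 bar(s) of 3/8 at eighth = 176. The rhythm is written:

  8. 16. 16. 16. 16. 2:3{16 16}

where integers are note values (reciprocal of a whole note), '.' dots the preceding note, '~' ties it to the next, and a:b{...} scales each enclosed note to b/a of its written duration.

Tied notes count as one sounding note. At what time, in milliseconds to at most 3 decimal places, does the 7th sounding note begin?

note 7 onset = 21/4b = 1789.773ms

1. 0.0ms @ 0 + 511.364ms (3/2)
2. 511.364ms @ 3/2 + 255.682ms (3/4)
3. 767.045ms @ 9/4 + 255.682ms (3/4)
4. 1022.727ms @ 3 + 255.682ms (3/4)
5. 1278.409ms @ 15/4 + 255.682ms (3/4)
6. 1534.091ms @ 9/2 + 255.682ms (3/4)
7. 1789.773ms @ 21/4 + 255.682ms (3/4)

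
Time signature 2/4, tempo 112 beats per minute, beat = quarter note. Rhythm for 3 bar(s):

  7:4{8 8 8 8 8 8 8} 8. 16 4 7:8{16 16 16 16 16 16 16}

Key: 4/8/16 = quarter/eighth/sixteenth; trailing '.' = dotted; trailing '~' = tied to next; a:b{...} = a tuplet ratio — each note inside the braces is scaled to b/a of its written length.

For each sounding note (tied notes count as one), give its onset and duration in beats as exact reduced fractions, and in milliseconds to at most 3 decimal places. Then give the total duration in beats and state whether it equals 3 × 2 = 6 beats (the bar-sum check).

1) 0.0ms=0b +153.061ms=2/7b
2) 153.061ms=2/7b +153.061ms=2/7b
3) 306.122ms=4/7b +153.061ms=2/7b
4) 459.184ms=6/7b +153.061ms=2/7b
5) 612.245ms=8/7b +153.061ms=2/7b
6) 765.306ms=10/7b +153.061ms=2/7b
7) 918.367ms=12/7b +153.061ms=2/7b
8) 1071.429ms=2b +401.786ms=3/4b
9) 1473.214ms=11/4b +133.929ms=1/4b
10) 1607.143ms=3b +535.714ms=1b
11) 2142.857ms=4b +153.061ms=2/7b
12) 2295.918ms=30/7b +153.061ms=2/7b
13) 2448.98ms=32/7b +153.061ms=2/7b
14) 2602.041ms=34/7b +153.061ms=2/7b
15) 2755.102ms=36/7b +153.061ms=2/7b
16) 2908.163ms=38/7b +153.061ms=2/7b
17) 3061.224ms=40/7b +153.061ms=2/7b
Σ=6b of 6 (112bpm 2/4) — PASS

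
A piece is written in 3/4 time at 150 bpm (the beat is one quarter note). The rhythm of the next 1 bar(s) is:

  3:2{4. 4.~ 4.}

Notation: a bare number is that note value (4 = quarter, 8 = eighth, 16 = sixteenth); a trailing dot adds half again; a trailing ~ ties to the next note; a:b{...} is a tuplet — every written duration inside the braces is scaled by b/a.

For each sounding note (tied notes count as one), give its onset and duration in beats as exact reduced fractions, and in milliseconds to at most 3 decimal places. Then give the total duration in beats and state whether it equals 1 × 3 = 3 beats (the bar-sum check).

1) 0.0ms=0b +400.0ms=1b
2) 400.0ms=1b +800.0ms=2b
Σ=3b of 3 (150bpm 3/4) — PASS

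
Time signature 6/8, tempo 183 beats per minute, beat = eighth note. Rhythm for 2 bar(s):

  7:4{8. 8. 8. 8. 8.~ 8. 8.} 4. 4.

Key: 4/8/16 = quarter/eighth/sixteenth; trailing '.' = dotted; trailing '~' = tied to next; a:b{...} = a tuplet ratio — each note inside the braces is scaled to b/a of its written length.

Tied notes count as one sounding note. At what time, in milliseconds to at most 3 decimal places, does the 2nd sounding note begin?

note 2 onset = 6/7b = 281.03ms

1. 0.0ms @ 0 + 281.03ms (6/7)
2. 281.03ms @ 6/7 + 281.03ms (6/7)
3. 562.061ms @ 12/7 + 281.03ms (6/7)
4. 843.091ms @ 18/7 + 281.03ms (6/7)
5. 1124.122ms @ 24/7 + 562.061ms (12/7)
6. 1686.183ms @ 36/7 + 281.03ms (6/7)
7. 1967.213ms @ 6 + 983.607ms (3)
8. 2950.82ms @ 9 + 983.607ms (3)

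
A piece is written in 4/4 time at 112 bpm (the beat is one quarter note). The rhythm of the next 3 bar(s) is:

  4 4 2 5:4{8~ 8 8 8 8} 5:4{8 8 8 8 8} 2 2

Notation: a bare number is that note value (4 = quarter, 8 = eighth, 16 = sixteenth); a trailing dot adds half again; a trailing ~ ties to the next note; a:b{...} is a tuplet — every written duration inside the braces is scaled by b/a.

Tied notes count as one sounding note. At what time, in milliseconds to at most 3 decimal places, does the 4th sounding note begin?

note 4 onset = 4b = 2142.857ms

1. 0.0ms @ 0 + 535.714ms (1)
2. 535.714ms @ 1 + 535.714ms (1)
3. 1071.429ms @ 2 + 1071.429ms (2)
4. 2142.857ms @ 4 + 428.571ms (4/5)
5. 2571.429ms @ 24/5 + 214.286ms (2/5)
6. 2785.714ms @ 26/5 + 214.286ms (2/5)
7. 3000.0ms @ 28/5 + 214.286ms (2/5)
8. 3214.286ms @ 6 + 214.286ms (2/5)
9. 3428.571ms @ 32/5 + 214.286ms (2/5)
10. 3642.857ms @ 34/5 + 214.286ms (2/5)
11. 3857.143ms @ 36/5 + 214.286ms (2/5)
12. 4071.429ms @ 38/5 + 214.286ms (2/5)
13. 4285.714ms @ 8 + 1071.429ms (2)
14. 5357.143ms @ 10 + 1071.429ms (2)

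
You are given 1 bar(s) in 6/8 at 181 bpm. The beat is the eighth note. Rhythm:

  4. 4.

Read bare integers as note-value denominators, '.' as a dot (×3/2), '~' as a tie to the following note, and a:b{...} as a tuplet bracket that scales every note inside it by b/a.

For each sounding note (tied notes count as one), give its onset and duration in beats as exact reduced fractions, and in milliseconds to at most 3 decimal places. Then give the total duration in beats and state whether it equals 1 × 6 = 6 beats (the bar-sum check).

1) 0.0ms=0b +994.475ms=3b
2) 994.475ms=3b +994.475ms=3b
Σ=6b of 6 (181bpm 6/8) — PASS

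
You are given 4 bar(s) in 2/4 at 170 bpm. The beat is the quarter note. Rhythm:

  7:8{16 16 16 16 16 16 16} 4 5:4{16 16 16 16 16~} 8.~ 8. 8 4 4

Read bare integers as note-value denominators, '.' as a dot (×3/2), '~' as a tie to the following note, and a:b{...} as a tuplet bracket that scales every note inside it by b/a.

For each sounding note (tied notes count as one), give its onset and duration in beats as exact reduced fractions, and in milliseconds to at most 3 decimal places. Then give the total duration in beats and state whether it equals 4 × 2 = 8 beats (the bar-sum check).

1) 0.0ms=0b +100.84ms=2/7b
2) 100.84ms=2/7b +100.84ms=2/7b
3) 201.681ms=4/7b +100.84ms=2/7b
4) 302.521ms=6/7b +100.84ms=2/7b
5) 403.361ms=8/7b +100.84ms=2/7b
6) 504.202ms=10/7b +100.84ms=2/7b
7) 605.042ms=12/7b +100.84ms=2/7b
8) 705.882ms=2b +352.941ms=1b
9) 1058.824ms=3b +70.588ms=1/5b
10) 1129.412ms=16/5b +70.588ms=1/5b
11) 1200.0ms=17/5b +70.588ms=1/5b
12) 1270.588ms=18/5b +70.588ms=1/5b
13) 1341.176ms=19/5b +600.0ms=17/10b
14) 1941.176ms=11/2b +176.471ms=1/2b
15) 2117.647ms=6b +352.941ms=1b
16) 2470.588ms=7b +352.941ms=1b
Σ=8b of 8 (170bpm 2/4) — PASS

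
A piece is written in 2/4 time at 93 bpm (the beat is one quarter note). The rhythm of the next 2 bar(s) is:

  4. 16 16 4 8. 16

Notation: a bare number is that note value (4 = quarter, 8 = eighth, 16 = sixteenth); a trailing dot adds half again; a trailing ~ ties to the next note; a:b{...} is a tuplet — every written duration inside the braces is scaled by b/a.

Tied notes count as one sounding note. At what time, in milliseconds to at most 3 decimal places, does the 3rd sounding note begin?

1. 0.0ms @ 0 + 967.742ms (3/2)
2. 967.742ms @ 3/2 + 161.29ms (1/4)
3. 1129.032ms @ 7/4 + 161.29ms (1/4)
4. 1290.323ms @ 2 + 645.161ms (1)
5. 1935.484ms @ 3 + 483.871ms (3/4)
6. 2419.355ms @ 15/4 + 161.29ms (1/4)

note 3 onset = 7/4b = 1129.032ms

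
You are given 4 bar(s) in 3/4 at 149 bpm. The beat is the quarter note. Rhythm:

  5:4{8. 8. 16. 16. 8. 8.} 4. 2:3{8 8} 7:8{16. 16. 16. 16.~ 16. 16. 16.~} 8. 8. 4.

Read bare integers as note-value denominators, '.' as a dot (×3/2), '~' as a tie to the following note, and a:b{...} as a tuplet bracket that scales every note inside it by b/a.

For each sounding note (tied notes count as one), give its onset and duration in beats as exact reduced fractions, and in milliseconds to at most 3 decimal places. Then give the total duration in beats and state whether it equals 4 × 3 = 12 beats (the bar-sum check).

1) 0.0ms=0b +241.611ms=3/5b
2) 241.611ms=3/5b +241.611ms=3/5b
3) 483.221ms=6/5b +120.805ms=3/10b
4) 604.027ms=3/2b +120.805ms=3/10b
5) 724.832ms=9/5b +241.611ms=3/5b
6) 966.443ms=12/5b +241.611ms=3/5b
7) 1208.054ms=3b +604.027ms=3/2b
8) 1812.081ms=9/2b +302.013ms=3/4b
9) 2114.094ms=21/4b +302.013ms=3/4b
10) 2416.107ms=6b +172.579ms=3/7b
11) 2588.686ms=45/7b +172.579ms=3/7b
12) 2761.266ms=48/7b +172.579ms=3/7b
13) 2933.845ms=51/7b +345.158ms=6/7b
14) 3279.003ms=57/7b +172.579ms=3/7b
15) 3451.582ms=60/7b +474.593ms=33/28b
16) 3926.174ms=39/4b +302.013ms=3/4b
17) 4228.188ms=21/2b +604.027ms=3/2b
Σ=12b of 12 (149bpm 3/4) — PASS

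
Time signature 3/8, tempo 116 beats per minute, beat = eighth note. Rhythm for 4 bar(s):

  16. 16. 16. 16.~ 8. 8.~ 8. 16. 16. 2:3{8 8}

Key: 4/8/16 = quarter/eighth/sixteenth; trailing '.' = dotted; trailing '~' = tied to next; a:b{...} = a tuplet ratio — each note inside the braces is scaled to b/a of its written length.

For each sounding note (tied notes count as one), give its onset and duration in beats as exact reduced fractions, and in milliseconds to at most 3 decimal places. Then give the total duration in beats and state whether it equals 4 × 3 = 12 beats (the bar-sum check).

1) 0.0ms=0b +387.931ms=3/4b
2) 387.931ms=3/4b +387.931ms=3/4b
3) 775.862ms=3/2b +387.931ms=3/4b
4) 1163.793ms=9/4b +1163.793ms=9/4b
5) 2327.586ms=9/2b +1551.724ms=3b
6) 3879.31ms=15/2b +387.931ms=3/4b
7) 4267.241ms=33/4b +387.931ms=3/4b
8) 4655.172ms=9b +775.862ms=3/2b
9) 5431.034ms=21/2b +775.862ms=3/2b
Σ=12b of 12 (116bpm 3/8) — PASS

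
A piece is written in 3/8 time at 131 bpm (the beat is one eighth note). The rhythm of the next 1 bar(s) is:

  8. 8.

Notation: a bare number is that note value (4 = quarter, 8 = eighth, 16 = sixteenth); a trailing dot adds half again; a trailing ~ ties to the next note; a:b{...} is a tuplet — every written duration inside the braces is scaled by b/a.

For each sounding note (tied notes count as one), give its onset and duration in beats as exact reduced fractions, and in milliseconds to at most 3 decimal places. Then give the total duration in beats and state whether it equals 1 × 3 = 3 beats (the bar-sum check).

1) 0.0ms=0b +687.023ms=3/2b
2) 687.023ms=3/2b +687.023ms=3/2b
Σ=3b of 3 (131bpm 3/8) — PASS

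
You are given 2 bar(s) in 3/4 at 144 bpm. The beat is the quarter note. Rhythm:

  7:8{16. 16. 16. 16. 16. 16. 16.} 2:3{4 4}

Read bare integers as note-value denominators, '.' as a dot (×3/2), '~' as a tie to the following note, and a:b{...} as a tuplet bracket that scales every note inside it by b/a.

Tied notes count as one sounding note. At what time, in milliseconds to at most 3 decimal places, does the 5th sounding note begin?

note 5 onset = 12/7b = 714.286ms

1. 0.0ms @ 0 + 178.571ms (3/7)
2. 178.571ms @ 3/7 + 178.571ms (3/7)
3. 357.143ms @ 6/7 + 178.571ms (3/7)
4. 535.714ms @ 9/7 + 178.571ms (3/7)
5. 714.286ms @ 12/7 + 178.571ms (3/7)
6. 892.857ms @ 15/7 + 178.571ms (3/7)
7. 1071.429ms @ 18/7 + 178.571ms (3/7)
8. 1250.0ms @ 3 + 625.0ms (3/2)
9. 1875.0ms @ 9/2 + 625.0ms (3/2)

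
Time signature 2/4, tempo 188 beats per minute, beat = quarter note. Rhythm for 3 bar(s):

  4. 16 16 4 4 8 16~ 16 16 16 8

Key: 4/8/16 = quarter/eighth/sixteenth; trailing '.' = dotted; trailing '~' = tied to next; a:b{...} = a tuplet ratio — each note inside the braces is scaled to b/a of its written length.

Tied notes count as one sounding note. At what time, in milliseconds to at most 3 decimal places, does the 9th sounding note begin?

note 9 onset = 21/4b = 1675.532ms

1. 0.0ms @ 0 + 478.723ms (3/2)
2. 478.723ms @ 3/2 + 79.787ms (1/4)
3. 558.511ms @ 7/4 + 79.787ms (1/4)
4. 638.298ms @ 2 + 319.149ms (1)
5. 957.447ms @ 3 + 319.149ms (1)
6. 1276.596ms @ 4 + 159.574ms (1/2)
7. 1436.17ms @ 9/2 + 159.574ms (1/2)
8. 1595.745ms @ 5 + 79.787ms (1/4)
9. 1675.532ms @ 21/4 + 79.787ms (1/4)
10. 1755.319ms @ 11/2 + 159.574ms (1/2)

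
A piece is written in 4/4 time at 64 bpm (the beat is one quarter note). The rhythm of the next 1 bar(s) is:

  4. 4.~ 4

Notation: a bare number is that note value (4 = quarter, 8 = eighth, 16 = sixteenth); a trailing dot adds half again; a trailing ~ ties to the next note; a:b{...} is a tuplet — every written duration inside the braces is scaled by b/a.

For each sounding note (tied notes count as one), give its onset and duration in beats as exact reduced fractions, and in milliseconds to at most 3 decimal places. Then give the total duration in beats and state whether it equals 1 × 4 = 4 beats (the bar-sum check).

1) 0.0ms=0b +1406.25ms=3/2b
2) 1406.25ms=3/2b +2343.75ms=5/2b
Σ=4b of 4 (64bpm 4/4) — PASS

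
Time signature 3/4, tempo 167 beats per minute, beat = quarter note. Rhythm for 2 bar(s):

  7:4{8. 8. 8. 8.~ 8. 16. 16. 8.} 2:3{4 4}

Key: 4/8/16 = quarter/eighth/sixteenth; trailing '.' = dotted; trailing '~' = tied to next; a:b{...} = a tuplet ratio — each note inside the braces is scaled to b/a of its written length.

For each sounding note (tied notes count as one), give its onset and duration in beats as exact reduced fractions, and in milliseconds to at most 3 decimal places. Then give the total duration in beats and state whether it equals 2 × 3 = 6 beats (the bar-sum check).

1) 0.0ms=0b +153.978ms=3/7b
2) 153.978ms=3/7b +153.978ms=3/7b
3) 307.956ms=6/7b +153.978ms=3/7b
4) 461.933ms=9/7b +307.956ms=6/7b
5) 769.889ms=15/7b +76.989ms=3/14b
6) 846.878ms=33/14b +76.989ms=3/14b
7) 923.867ms=18/7b +153.978ms=3/7b
8) 1077.844ms=3b +538.922ms=3/2b
9) 1616.766ms=9/2b +538.922ms=3/2b
Σ=6b of 6 (167bpm 3/4) — PASS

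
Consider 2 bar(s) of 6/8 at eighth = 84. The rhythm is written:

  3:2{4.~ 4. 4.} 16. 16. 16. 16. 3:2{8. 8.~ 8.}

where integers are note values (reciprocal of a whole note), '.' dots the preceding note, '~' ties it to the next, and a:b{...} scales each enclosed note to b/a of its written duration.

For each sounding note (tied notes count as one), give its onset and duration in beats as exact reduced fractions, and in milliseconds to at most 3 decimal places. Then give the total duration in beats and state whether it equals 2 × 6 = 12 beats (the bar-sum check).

1) 0.0ms=0b +2857.143ms=4b
2) 2857.143ms=4b +1428.571ms=2b
3) 4285.714ms=6b +535.714ms=3/4b
4) 4821.429ms=27/4b +535.714ms=3/4b
5) 5357.143ms=15/2b +535.714ms=3/4b
6) 5892.857ms=33/4b +535.714ms=3/4b
7) 6428.571ms=9b +714.286ms=1b
8) 7142.857ms=10b +1428.571ms=2b
Σ=12b of 12 (84bpm 6/8) — PASS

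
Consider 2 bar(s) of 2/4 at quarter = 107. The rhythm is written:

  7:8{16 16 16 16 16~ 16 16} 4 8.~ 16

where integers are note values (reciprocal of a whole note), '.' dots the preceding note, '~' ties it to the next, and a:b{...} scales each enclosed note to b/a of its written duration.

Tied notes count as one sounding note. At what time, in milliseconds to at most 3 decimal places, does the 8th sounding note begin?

note 8 onset = 3b = 1682.243ms

1. 0.0ms @ 0 + 160.214ms (2/7)
2. 160.214ms @ 2/7 + 160.214ms (2/7)
3. 320.427ms @ 4/7 + 160.214ms (2/7)
4. 480.641ms @ 6/7 + 160.214ms (2/7)
5. 640.854ms @ 8/7 + 320.427ms (4/7)
6. 961.282ms @ 12/7 + 160.214ms (2/7)
7. 1121.495ms @ 2 + 560.748ms (1)
8. 1682.243ms @ 3 + 560.748ms (1)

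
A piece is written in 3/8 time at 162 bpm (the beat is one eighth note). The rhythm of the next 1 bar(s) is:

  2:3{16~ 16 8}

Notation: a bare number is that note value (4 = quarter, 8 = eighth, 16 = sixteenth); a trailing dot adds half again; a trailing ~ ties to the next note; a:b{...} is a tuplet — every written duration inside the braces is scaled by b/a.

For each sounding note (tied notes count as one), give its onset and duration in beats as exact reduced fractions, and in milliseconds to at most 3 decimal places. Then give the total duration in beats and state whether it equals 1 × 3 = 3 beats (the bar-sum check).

1) 0.0ms=0b +555.556ms=3/2b
2) 555.556ms=3/2b +555.556ms=3/2b
Σ=3b of 3 (162bpm 3/8) — PASS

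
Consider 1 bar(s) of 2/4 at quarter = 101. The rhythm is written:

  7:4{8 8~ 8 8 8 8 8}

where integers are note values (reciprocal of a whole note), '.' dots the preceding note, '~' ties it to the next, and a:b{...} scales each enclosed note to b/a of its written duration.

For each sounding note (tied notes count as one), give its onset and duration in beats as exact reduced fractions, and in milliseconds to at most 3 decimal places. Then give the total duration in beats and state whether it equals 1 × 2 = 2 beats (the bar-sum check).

1) 0.0ms=0b +169.731ms=2/7b
2) 169.731ms=2/7b +339.463ms=4/7b
3) 509.194ms=6/7b +169.731ms=2/7b
4) 678.925ms=8/7b +169.731ms=2/7b
5) 848.656ms=10/7b +169.731ms=2/7b
6) 1018.388ms=12/7b +169.731ms=2/7b
Σ=2b of 2 (101bpm 2/4) — PASS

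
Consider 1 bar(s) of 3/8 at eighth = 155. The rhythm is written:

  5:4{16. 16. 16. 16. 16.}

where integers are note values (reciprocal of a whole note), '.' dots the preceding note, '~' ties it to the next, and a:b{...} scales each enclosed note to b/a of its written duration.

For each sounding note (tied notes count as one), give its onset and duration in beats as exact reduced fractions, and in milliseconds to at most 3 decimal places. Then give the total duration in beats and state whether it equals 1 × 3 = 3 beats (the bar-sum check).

1) 0.0ms=0b +232.258ms=3/5b
2) 232.258ms=3/5b +232.258ms=3/5b
3) 464.516ms=6/5b +232.258ms=3/5b
4) 696.774ms=9/5b +232.258ms=3/5b
5) 929.032ms=12/5b +232.258ms=3/5b
Σ=3b of 3 (155bpm 3/8) — PASS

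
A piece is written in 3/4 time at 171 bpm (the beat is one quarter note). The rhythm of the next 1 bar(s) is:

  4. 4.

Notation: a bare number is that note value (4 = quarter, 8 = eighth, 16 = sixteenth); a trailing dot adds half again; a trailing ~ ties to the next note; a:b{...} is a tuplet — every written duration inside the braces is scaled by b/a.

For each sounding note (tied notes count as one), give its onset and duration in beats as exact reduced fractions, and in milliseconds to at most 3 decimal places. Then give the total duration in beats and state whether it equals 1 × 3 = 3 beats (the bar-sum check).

1) 0.0ms=0b +526.316ms=3/2b
2) 526.316ms=3/2b +526.316ms=3/2b
Σ=3b of 3 (171bpm 3/4) — PASS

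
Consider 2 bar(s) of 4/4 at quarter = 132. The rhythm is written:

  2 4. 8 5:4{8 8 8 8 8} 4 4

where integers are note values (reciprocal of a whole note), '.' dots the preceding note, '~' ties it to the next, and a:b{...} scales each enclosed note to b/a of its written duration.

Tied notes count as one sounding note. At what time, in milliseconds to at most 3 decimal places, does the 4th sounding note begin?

1. 0.0ms @ 0 + 909.091ms (2)
2. 909.091ms @ 2 + 681.818ms (3/2)
3. 1590.909ms @ 7/2 + 227.273ms (1/2)
4. 1818.182ms @ 4 + 181.818ms (2/5)
5. 2000.0ms @ 22/5 + 181.818ms (2/5)
6. 2181.818ms @ 24/5 + 181.818ms (2/5)
7. 2363.636ms @ 26/5 + 181.818ms (2/5)
8. 2545.455ms @ 28/5 + 181.818ms (2/5)
9. 2727.273ms @ 6 + 454.545ms (1)
10. 3181.818ms @ 7 + 454.545ms (1)

note 4 onset = 4b = 1818.182ms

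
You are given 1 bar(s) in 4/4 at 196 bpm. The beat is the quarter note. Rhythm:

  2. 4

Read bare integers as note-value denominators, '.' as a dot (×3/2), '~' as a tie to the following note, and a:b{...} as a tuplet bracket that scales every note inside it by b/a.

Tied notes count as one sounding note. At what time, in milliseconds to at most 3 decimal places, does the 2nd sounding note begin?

note 2 onset = 3b = 918.367ms

1. 0.0ms @ 0 + 918.367ms (3)
2. 918.367ms @ 3 + 306.122ms (1)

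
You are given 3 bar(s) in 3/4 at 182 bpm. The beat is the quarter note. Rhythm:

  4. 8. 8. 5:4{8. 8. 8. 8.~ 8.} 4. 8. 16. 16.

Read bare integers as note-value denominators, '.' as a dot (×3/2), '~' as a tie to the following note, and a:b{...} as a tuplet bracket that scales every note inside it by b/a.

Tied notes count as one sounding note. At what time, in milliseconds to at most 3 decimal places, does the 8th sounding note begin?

1. 0.0ms @ 0 + 494.505ms (3/2)
2. 494.505ms @ 3/2 + 247.253ms (3/4)
3. 741.758ms @ 9/4 + 247.253ms (3/4)
4. 989.011ms @ 3 + 197.802ms (3/5)
5. 1186.813ms @ 18/5 + 197.802ms (3/5)
6. 1384.615ms @ 21/5 + 197.802ms (3/5)
7. 1582.418ms @ 24/5 + 395.604ms (6/5)
8. 1978.022ms @ 6 + 494.505ms (3/2)
9. 2472.527ms @ 15/2 + 247.253ms (3/4)
10. 2719.78ms @ 33/4 + 123.626ms (3/8)
11. 2843.407ms @ 69/8 + 123.626ms (3/8)

note 8 onset = 6b = 1978.022ms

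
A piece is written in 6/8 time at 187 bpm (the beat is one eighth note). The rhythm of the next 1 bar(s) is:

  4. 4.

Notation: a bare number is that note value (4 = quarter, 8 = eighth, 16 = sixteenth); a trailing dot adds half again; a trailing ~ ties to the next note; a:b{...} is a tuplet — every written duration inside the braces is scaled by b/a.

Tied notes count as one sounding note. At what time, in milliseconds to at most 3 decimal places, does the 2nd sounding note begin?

note 2 onset = 3b = 962.567ms

1. 0.0ms @ 0 + 962.567ms (3)
2. 962.567ms @ 3 + 962.567ms (3)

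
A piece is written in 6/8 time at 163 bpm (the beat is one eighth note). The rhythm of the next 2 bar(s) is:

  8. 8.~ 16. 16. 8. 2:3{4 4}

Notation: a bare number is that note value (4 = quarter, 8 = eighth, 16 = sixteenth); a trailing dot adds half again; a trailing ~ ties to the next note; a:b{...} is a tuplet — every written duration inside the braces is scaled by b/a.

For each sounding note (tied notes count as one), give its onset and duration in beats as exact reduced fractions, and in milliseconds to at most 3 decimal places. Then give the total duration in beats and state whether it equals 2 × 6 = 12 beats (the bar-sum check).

1) 0.0ms=0b +552.147ms=3/2b
2) 552.147ms=3/2b +828.221ms=9/4b
3) 1380.368ms=15/4b +276.074ms=3/4b
4) 1656.442ms=9/2b +552.147ms=3/2b
5) 2208.589ms=6b +1104.294ms=3b
6) 3312.883ms=9b +1104.294ms=3b
Σ=12b of 12 (163bpm 6/8) — PASS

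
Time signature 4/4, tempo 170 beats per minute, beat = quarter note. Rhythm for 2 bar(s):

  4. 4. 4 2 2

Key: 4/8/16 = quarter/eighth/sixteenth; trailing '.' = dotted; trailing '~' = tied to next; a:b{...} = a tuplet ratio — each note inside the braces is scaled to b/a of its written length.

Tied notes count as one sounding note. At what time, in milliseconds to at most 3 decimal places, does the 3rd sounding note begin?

note 3 onset = 3b = 1058.824ms

1. 0.0ms @ 0 + 529.412ms (3/2)
2. 529.412ms @ 3/2 + 529.412ms (3/2)
3. 1058.824ms @ 3 + 352.941ms (1)
4. 1411.765ms @ 4 + 705.882ms (2)
5. 2117.647ms @ 6 + 705.882ms (2)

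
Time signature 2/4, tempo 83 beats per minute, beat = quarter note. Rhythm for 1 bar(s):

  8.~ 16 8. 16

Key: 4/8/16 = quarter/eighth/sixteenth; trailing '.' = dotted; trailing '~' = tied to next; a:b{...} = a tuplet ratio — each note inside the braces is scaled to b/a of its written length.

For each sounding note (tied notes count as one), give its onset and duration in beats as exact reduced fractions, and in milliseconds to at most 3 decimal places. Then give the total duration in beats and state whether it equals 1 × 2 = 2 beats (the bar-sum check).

1) 0.0ms=0b +722.892ms=1b
2) 722.892ms=1b +542.169ms=3/4b
3) 1265.06ms=7/4b +180.723ms=1/4b
Σ=2b of 2 (83bpm 2/4) — PASS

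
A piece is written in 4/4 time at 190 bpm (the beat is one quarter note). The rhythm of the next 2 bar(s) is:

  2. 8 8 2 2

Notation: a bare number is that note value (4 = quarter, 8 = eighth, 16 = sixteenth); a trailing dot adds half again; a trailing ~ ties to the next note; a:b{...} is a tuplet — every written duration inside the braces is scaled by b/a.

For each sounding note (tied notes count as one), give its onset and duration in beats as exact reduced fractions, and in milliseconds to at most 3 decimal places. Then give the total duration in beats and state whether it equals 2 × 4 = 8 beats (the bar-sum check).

1) 0.0ms=0b +947.368ms=3b
2) 947.368ms=3b +157.895ms=1/2b
3) 1105.263ms=7/2b +157.895ms=1/2b
4) 1263.158ms=4b +631.579ms=2b
5) 1894.737ms=6b +631.579ms=2b
Σ=8b of 8 (190bpm 4/4) — PASS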